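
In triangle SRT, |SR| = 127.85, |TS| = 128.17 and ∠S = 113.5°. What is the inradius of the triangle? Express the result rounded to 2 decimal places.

31.96

By the law of cosines, |RT|² = |TS|² + |SR|² − 2·|TS|·|SR|·cos S = 45841, so |RT| ≈ 214.11.
Area = ½·|TS|·|SR|·sin S ≈ 7513.7.
Semiperimeter s = (214.11+128.17+127.85)/2 = 235.06.
Inradius = area/s = 7513.7/235.06 ≈ 31.965.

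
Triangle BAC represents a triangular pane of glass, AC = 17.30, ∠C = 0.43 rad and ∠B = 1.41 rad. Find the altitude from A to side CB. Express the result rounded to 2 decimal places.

7.21

The third angle is ∠A = π − ∠C − ∠B = 1.302 rad.
Law of sines: CB = AC·sin A/sin B ≈ 16.895.
Law of sines: BA = AC·sin C/sin B ≈ 7.3061.
Area = ½·AC·CB·sin C ≈ 60.922.
The altitude from A has length 2·area/CB ≈ 7.2119.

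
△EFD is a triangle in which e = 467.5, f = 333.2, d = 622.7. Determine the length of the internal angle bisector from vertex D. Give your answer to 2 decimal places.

By the law of cosines, cos D = (e² + f² − d²) / (2·e·f) ≈ -0.18674, so ∠D ≈ 100.76°.
The bisector from D has length 2·e·f·cos(∠D/2)/(e+f) ≈ 248.11.

t_D ≈ 248.11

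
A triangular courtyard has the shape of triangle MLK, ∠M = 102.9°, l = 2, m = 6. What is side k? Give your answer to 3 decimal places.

Law of sines: sin L = l·sin M/m ≈ 0.32492.
Since m ≥ l, only the acute value applies: ∠L ≈ 18.96°.
Then ∠K = 180° − ∠M − ∠L ≈ 58.14°.
Law of sines gives k = m·sin K/sin M ≈ 5.2279.

5.228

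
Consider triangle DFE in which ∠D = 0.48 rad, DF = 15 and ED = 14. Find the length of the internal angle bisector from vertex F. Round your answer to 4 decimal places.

By the law of cosines, FE² = ED² + DF² − 2·ED·DF·cos D = 48.462, so FE ≈ 6.9615.
Law of cosines again: cos F = (DF² + FE² − ED²)/(2·DF·FE) ≈ 0.37091, so ∠F ≈ 1.191 rad.
The bisector from F has length 2·DF·FE·cos(∠F/2)/(DF+FE) ≈ 7.8732.

7.8732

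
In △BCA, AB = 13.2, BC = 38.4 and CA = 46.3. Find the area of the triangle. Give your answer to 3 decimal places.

Semiperimeter s = (46.3 + 13.2 + 38.4)/2 = 48.95.
Heron's formula: area = √(48.95·2.65·35.75·10.55) ≈ 221.19.

221.189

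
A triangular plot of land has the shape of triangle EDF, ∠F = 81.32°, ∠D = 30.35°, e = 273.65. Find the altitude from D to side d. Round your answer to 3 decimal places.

270.516

The third angle is ∠E = 180° − ∠D − ∠F = 68.33°.
Law of sines: d = e·sin D/sin E ≈ 148.79.
Law of sines: f = e·sin F/sin E ≈ 291.09.
Area = ½·e·d·sin F ≈ 20124.
The altitude from D has length 2·area/d ≈ 270.52.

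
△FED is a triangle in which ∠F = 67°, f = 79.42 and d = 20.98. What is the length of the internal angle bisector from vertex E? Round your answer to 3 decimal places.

Law of sines: sin D = d·sin F/f ≈ 0.24317.
Since f ≥ d, only the acute value applies: ∠D ≈ 14.07°.
Then ∠E = 180° − ∠F − ∠D ≈ 98.93°.
Law of sines gives e = f·sin E/sin F ≈ 85.234.
The bisector from E has length 2·d·f·cos(∠E/2)/(d+f) ≈ 21.573.

t_E ≈ 21.573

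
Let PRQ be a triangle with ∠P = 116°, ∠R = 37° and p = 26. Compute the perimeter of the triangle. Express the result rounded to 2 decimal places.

56.54

The third angle is ∠Q = 180° − ∠P − ∠R = 27.00°.
Law of sines: r = p·sin R/sin P ≈ 17.409.
Law of sines: q = p·sin Q/sin P ≈ 13.133.
Semiperimeter s = (26+17.409+13.133)/2 = 28.271.
Perimeter = 26 + 17.409 + 13.133 = 56.542.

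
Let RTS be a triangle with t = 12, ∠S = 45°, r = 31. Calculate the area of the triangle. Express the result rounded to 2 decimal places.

Area = ½·r·t·sin S ≈ 131.52.

131.52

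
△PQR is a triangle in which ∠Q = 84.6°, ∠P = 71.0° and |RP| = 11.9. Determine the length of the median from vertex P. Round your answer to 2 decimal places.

The third angle is ∠R = 180° − ∠P − ∠Q = 24.40°.
Law of sines: |QR| = |RP|·sin P/sin Q ≈ 11.302.
Law of sines: |PQ| = |RP|·sin R/sin Q ≈ 4.9379.
Median from P: ½√(2·|RP|² + 2·|PQ|² − |QR|²) ≈ 7.1459.

m_P ≈ 7.15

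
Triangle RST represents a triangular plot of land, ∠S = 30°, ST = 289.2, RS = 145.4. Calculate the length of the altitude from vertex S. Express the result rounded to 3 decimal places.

117.632

By the law of cosines, TR² = RS² + ST² − 2·RS·ST·cos S = 31946, so TR ≈ 178.73.
Area = ½·RS·ST·sin S ≈ 10512.
The altitude from S has length 2·area/TR ≈ 117.63.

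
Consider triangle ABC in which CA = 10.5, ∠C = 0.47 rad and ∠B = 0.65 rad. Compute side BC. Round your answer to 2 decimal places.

The third angle is ∠A = π − ∠B − ∠C = 2.022 rad.
Law of sines: BC = CA·sin A/sin B ≈ 15.617.

15.62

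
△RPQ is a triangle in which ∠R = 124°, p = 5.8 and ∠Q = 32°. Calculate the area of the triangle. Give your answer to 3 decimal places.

The third angle is ∠P = 180° − ∠Q − ∠R = 24.00°.
Law of sines: r = p·sin R/sin P ≈ 11.822.
Law of sines: q = p·sin Q/sin P ≈ 7.5566.
Area = ½·p·r·sin Q ≈ 18.168.

area ≈ 18.168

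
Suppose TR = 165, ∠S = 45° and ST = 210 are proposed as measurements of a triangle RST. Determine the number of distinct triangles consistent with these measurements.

ST·sin S = 210·sin(45°) ≈ 148.5.
Since ST sin S < TR < ST (148.5 < 165 < 210), two triangles exist.

2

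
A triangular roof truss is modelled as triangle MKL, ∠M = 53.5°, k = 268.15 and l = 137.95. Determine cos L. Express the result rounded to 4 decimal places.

0.8590

By the law of cosines, m² = k² + l² − 2·k·l·cos M = 46928, so m ≈ 216.63.
Law of cosines again: cos L = (m² + k² − l²)/(2·m·k) ≈ 0.85905, so ∠L ≈ 30.79°.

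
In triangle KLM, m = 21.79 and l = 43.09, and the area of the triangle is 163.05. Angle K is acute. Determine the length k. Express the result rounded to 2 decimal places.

23.89

From area = ½·l·m·sin K, we get sin K = 2·area/(l·m) ≈ 0.34731.
Taking the acute solution, ∠K ≈ 20.32°.
Law of cosines then gives k ≈ 23.887.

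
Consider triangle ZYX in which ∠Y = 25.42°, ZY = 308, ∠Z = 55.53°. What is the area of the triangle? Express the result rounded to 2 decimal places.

The third angle is ∠X = 180° − ∠Z − ∠Y = 99.05°.
Law of sines: YX = ZY·sin Z/sin X ≈ 257.12.
Law of sines: XZ = ZY·sin Y/sin X ≈ 133.88.
Area = ½·ZY·YX·sin Y ≈ 16997.

area ≈ 16997.00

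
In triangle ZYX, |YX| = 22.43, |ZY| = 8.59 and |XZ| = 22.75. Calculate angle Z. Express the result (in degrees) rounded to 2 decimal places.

By the law of cosines, cos Z = (|XZ|² + |ZY|² − |YX|²) / (2·|XZ|·|ZY|) ≈ 0.22578, so ∠Z ≈ 76.95°.

∠Z ≈ 76.95°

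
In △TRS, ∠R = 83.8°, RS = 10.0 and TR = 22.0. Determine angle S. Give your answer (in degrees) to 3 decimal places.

By the law of cosines, ST² = TR² + RS² − 2·TR·RS·cos R = 536.48, so ST ≈ 23.162.
Law of cosines again: cos S = (RS² + ST² − TR²)/(2·RS·ST) ≈ 0.32916, so ∠S ≈ 70.78°.

70.782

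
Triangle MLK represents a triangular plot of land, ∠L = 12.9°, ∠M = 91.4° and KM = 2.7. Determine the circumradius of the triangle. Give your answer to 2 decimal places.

6.05

The third angle is ∠K = 180° − ∠M − ∠L = 75.70°.
Law of sines: LK = KM·sin M/sin L ≈ 12.09.
Law of sines: ML = KM·sin K/sin L ≈ 11.719.
Circumradius = KM/(2 sin L) ≈ 6.047.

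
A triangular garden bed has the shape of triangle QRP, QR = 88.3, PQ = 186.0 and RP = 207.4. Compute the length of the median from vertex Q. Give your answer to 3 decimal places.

Median from Q: ½√(2·PQ² + 2·QR² − RP²) ≈ 102.19.

102.190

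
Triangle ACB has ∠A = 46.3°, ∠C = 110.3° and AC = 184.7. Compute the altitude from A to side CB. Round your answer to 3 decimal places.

173.228

The third angle is ∠B = 180° − ∠A − ∠C = 23.40°.
Law of sines: CB = AC·sin A/sin B ≈ 336.23.
Law of sines: BA = AC·sin C/sin B ≈ 436.18.
Area = ½·AC·CB·sin C ≈ 29122.
The altitude from A has length 2·area/CB ≈ 173.23.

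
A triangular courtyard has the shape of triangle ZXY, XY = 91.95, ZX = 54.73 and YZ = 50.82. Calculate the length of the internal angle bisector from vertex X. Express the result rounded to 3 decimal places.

t_X ≈ 66.546

By the law of cosines, cos X = (ZX² + XY² − YZ²) / (2·ZX·XY) ≈ 0.88104, so ∠X ≈ 28.23°.
The bisector from X has length 2·ZX·XY·cos(∠X/2)/(ZX+XY) ≈ 66.546.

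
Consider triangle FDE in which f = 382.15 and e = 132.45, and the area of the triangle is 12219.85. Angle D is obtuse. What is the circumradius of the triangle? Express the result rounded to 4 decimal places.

520.0664

From area = ½·e·f·sin D, we get sin D = 2·area/(e·f) ≈ 0.48285.
Taking the obtuse solution, ∠D ≈ 151.13°.
Law of cosines then gives d ≈ 502.23.
Circumradius = d/(2 sin D) ≈ 520.07.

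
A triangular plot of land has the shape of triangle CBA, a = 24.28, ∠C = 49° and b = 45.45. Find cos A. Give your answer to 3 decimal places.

0.850

By the law of cosines, c² = b² + a² − 2·b·a·cos C = 1207.3, so c ≈ 34.746.
Law of cosines again: cos A = (c² + b² − a²)/(2·c·b) ≈ 0.84963, so ∠A ≈ 31.83°.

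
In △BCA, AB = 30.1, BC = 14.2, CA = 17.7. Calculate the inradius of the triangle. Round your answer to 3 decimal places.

Semiperimeter s = (17.7 + 30.1 + 14.2)/2 = 31.
Heron's formula: area = √(31·13.3·0.9·16.8) ≈ 78.956.
Inradius = area/s = 78.956/31 ≈ 2.547.

r ≈ 2.547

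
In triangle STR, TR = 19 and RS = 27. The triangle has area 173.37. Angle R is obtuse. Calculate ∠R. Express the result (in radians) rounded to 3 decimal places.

2.399

From area = ½·TR·RS·sin R, we get sin R = 2·area/(TR·RS) ≈ 0.67591.
Taking the obtuse solution, ∠R ≈ 2.399 rad.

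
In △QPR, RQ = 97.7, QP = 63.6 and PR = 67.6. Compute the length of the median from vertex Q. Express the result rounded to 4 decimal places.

75.1843

Median from Q: ½√(2·RQ² + 2·QP² − PR²) ≈ 75.184.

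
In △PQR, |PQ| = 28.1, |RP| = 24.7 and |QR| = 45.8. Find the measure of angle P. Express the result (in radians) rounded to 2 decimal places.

By the law of cosines, cos P = (|RP|² + |PQ|² − |QR|²) / (2·|RP|·|PQ|) ≈ -0.50279, so ∠P ≈ 2.098 rad.

2.10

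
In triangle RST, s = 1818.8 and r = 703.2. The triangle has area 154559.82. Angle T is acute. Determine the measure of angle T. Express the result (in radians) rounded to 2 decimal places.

From area = ½·r·s·sin T, we get sin T = 2·area/(r·s) ≈ 0.24169.
Taking the acute solution, ∠T ≈ 0.244 rad.

0.24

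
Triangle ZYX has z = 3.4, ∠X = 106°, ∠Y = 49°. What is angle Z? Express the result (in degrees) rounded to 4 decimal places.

The third angle is ∠Z = 180° − ∠Y − ∠X = 25.00°.

∠Z ≈ 25.0000°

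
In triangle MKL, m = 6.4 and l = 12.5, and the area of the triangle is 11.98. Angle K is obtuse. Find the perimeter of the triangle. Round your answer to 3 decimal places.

37.605

From area = ½·l·m·sin K, we get sin K = 2·area/(l·m) ≈ 0.29950.
Taking the obtuse solution, ∠K ≈ 162.57°.
Law of cosines then gives k ≈ 18.705.
Perimeter = 6.4 + 18.705 + 12.5 = 37.605.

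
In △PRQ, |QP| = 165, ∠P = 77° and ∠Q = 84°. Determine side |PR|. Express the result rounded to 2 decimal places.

The third angle is ∠R = 180° − ∠Q − ∠P = 19.00°.
Law of sines: |PR| = |QP|·sin Q/sin R ≈ 504.03.

504.03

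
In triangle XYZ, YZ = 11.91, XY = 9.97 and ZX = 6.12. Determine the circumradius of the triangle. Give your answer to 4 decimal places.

By the law of cosines, cos X = (ZX² + XY² − YZ²) / (2·ZX·XY) ≈ -0.04091, so ∠X ≈ 92.34°.
Circumradius = YZ/(2 sin X) ≈ 5.96.

R ≈ 5.9600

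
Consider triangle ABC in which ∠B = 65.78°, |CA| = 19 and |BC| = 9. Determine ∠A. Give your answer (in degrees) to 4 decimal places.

Law of sines: sin A = |BC|·sin B/|CA| ≈ 0.43199.
Since |CA| ≥ |BC|, only the acute value applies: ∠A ≈ 25.59°.
Then ∠C = 180° − ∠B − ∠A ≈ 88.63°.

25.5939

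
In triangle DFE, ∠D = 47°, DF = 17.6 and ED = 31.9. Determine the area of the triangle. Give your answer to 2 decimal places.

area ≈ 205.31

Area = ½·ED·DF·sin D ≈ 205.31.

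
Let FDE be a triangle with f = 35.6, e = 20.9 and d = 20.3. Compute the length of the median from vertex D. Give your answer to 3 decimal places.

Median from D: ½√(2·e² + 2·f² − d²) ≈ 27.369.

m_D ≈ 27.369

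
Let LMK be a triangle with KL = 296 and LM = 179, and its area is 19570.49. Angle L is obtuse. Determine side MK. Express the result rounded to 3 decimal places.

From area = ½·KL·LM·sin L, we get sin L = 2·area/(KL·LM) ≈ 0.73873.
Taking the obtuse solution, ∠L ≈ 2.310 rad.
Law of cosines then gives MK ≈ 437.13.

437.126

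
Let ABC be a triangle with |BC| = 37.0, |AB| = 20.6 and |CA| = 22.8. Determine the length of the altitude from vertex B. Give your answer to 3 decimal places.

Semiperimeter s = (37 + 22.8 + 20.6)/2 = 40.2.
Heron's formula: area = √(40.2·3.2·17.4·19.6) ≈ 209.45.
The altitude from B has length 2·area/|CA| ≈ 18.373.

18.373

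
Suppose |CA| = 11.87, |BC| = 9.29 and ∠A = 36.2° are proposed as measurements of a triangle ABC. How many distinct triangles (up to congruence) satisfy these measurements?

|CA|·sin A = 11.87·sin(36.2°) ≈ 7.01.
Since |CA| sin A < |BC| < |CA| (7.01 < 9.29 < 11.87), two triangles exist.

2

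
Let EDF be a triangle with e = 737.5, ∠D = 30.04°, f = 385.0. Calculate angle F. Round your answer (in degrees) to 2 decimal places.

By the law of cosines, d² = f² + e² − 2·f·e·cos D = 2.0054e+05, so d ≈ 447.81.
Law of cosines again: cos F = (e² + d² − f²)/(2·e·d) ≈ 0.90264, so ∠F ≈ 25.49°.

25.49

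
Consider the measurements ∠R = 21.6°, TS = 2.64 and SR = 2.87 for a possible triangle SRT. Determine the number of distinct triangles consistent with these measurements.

2

SR·sin R = 2.87·sin(21.6°) ≈ 1.057.
Since SR sin R < TS < SR (1.057 < 2.64 < 2.87), two triangles exist.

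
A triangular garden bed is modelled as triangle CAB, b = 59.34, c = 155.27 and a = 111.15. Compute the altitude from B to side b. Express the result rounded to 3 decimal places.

Semiperimeter s = (155.27 + 111.15 + 59.34)/2 = 162.88.
Heron's formula: area = √(162.88·7.61·51.73·103.54) ≈ 2576.6.
The altitude from B has length 2·area/b ≈ 86.843.

h_B ≈ 86.843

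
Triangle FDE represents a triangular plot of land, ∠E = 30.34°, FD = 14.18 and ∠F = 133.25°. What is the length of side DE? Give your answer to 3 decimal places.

The third angle is ∠D = 180° − ∠E − ∠F = 16.41°.
Law of sines: DE = FD·sin F/sin E ≈ 20.447.

20.447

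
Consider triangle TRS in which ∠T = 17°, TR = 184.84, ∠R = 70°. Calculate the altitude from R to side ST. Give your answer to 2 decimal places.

The third angle is ∠S = 180° − ∠T − ∠R = 93.00°.
Law of sines: RS = TR·sin T/sin S ≈ 54.116.
Law of sines: ST = TR·sin R/sin S ≈ 173.93.
Area = ½·TR·RS·sin R ≈ 4699.8.
The altitude from R has length 2·area/ST ≈ 54.042.

54.04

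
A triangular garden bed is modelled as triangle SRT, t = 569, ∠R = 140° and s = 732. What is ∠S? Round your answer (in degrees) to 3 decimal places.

By the law of cosines, r² = t² + s² − 2·t·s·cos R = 1.4977e+06, so r ≈ 1223.8.
Law of cosines again: cos S = (r² + t² − s²)/(2·r·t) ≈ 0.92314, so ∠S ≈ 22.61°.

22.611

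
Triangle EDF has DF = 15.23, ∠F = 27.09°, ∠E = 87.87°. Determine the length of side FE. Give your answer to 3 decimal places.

13.817

The third angle is ∠D = 180° − ∠F − ∠E = 65.04°.
Law of sines: FE = DF·sin D/sin E ≈ 13.817.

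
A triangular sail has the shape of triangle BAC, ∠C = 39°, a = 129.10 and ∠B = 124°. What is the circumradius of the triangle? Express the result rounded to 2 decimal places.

220.78

The third angle is ∠A = 180° − ∠C − ∠B = 17.00°.
Law of sines: b = a·sin B/sin A ≈ 366.07.
Law of sines: c = a·sin C/sin A ≈ 277.88.
Circumradius = a/(2 sin A) ≈ 220.78.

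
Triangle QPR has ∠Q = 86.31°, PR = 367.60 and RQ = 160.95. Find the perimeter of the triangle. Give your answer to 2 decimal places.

Law of sines: sin P = RQ·sin Q/PR ≈ 0.43693.
Since PR ≥ RQ, only the acute value applies: ∠P ≈ 25.91°.
Then ∠R = 180° − ∠Q − ∠P ≈ 67.78°.
Law of sines gives QP = PR·sin R/sin Q ≈ 341.01.
Semiperimeter s = (367.6+160.95+341.01)/2 = 434.78.
Perimeter = 367.6 + 160.95 + 341.01 = 869.56.

perimeter ≈ 869.56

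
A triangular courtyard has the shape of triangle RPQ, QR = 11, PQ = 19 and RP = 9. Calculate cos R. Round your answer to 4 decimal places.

By the law of cosines, cos R = (QR² + RP² − PQ²) / (2·QR·RP) ≈ -0.80303, so ∠R ≈ 2.503 rad.

cos R ≈ -0.8030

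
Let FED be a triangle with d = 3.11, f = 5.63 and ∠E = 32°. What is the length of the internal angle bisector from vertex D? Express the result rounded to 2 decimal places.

By the law of cosines, e² = d² + f² − 2·d·f·cos E = 11.672, so e ≈ 3.4164.
Law of cosines again: cos D = (f² + e² − d²)/(2·f·e) ≈ 0.87595, so ∠D ≈ 28.84°.
The bisector from D has length 2·f·e·cos(∠D/2)/(f+e) ≈ 4.1184.

t_D ≈ 4.12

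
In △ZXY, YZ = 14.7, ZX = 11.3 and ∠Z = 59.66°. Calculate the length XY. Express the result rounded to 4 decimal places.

By the law of cosines, XY² = YZ² + ZX² − 2·YZ·ZX·cos Z = 175.97, so XY ≈ 13.265.

13.2652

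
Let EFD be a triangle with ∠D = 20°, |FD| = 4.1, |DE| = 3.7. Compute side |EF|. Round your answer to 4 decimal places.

By the law of cosines, |EF|² = |FD|² + |DE|² − 2·|FD|·|DE|·cos D = 1.9897, so |EF| ≈ 1.4106.

1.4106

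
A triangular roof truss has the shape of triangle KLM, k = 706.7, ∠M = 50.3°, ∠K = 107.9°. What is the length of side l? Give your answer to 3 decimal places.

The third angle is ∠L = 180° − ∠M − ∠K = 21.80°.
Law of sines: l = k·sin L/sin K ≈ 275.8.

275.796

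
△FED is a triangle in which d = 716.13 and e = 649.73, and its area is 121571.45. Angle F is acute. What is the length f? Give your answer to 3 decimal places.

From area = ½·e·d·sin F, we get sin F = 2·area/(e·d) ≈ 0.52256.
Taking the acute solution, ∠F ≈ 31.50°.
Law of cosines then gives f ≈ 376.26.

376.264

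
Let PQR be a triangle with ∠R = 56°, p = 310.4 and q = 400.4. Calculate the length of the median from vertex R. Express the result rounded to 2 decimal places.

m_R ≈ 314.51

By the law of cosines, r² = p² + q² − 2·p·q·cos R = 1.1767e+05, so r ≈ 343.03.
Median from R: ½√(2·p² + 2·q² − r²) ≈ 314.51.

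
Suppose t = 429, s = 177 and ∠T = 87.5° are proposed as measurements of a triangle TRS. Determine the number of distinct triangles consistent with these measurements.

s·sin T = 177·sin(87.5°) ≈ 176.8.
Since t ≥ s, exactly one triangle exists.

1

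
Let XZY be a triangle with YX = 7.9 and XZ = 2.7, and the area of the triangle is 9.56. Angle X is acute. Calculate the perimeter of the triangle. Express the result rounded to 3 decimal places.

From area = ½·YX·XZ·sin X, we get sin X = 2·area/(YX·XZ) ≈ 0.89639.
Taking the acute solution, ∠X ≈ 63.69°.
Law of cosines then gives ZY ≈ 7.1267.
Perimeter = 7.1267 + 7.9 + 2.7 = 17.727.

perimeter ≈ 17.727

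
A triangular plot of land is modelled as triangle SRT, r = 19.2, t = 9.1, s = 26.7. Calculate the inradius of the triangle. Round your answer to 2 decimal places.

2.11

Semiperimeter p = (26.7 + 19.2 + 9.1)/2 = 27.5.
Heron's formula: area = √(27.5·0.8·8.3·18.4) ≈ 57.964.
Inradius = area/p = 57.964/27.5 ≈ 2.1078.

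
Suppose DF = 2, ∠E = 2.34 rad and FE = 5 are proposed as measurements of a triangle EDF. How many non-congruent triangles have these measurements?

0

FE·sin E = 5·sin(2.34 rad) ≈ 3.592.
Since ∠E is not acute, a triangle exists only if DF > FE; here DF ≤ FE, so there is no triangle.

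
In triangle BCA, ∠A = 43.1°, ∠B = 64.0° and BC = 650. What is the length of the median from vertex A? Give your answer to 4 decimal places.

m_A ≈ 820.5334

The third angle is ∠C = 180° − ∠A − ∠B = 72.90°.
Law of sines: CA = BC·sin B/sin A ≈ 855.02.
Law of sines: AB = BC·sin C/sin A ≈ 909.25.
Median from A: ½√(2·CA² + 2·AB² − BC²) ≈ 820.53.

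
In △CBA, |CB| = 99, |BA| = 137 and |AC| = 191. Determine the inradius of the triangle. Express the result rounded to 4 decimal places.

r ≈ 30.3827

Semiperimeter s = (137 + 191 + 99)/2 = 213.5.
Heron's formula: area = √(213.5·76.5·22.5·114.5) ≈ 6486.7.
Inradius = area/s = 6486.7/213.5 ≈ 30.383.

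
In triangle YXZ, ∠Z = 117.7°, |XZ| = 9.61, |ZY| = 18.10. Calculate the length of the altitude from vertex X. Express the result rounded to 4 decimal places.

By the law of cosines, |YX|² = |XZ|² + |ZY|² − 2·|XZ|·|ZY|·cos Z = 581.67, so |YX| ≈ 24.118.
Area = ½·|XZ|·|ZY|·sin Z ≈ 77.003.
The altitude from X has length 2·area/|ZY| ≈ 8.5086.

h_X ≈ 8.5086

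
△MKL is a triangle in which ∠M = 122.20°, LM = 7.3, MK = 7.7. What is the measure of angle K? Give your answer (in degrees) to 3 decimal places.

28.057

By the law of cosines, KL² = LM² + MK² − 2·LM·MK·cos M = 172.49, so KL ≈ 13.133.
Law of cosines again: cos K = (MK² + KL² − LM²)/(2·MK·KL) ≈ 0.88248, so ∠K ≈ 28.06°.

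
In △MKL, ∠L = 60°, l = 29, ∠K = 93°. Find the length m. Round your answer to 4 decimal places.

15.2025

The third angle is ∠M = 180° − ∠K − ∠L = 27.00°.
Law of sines: m = l·sin M/sin L ≈ 15.202.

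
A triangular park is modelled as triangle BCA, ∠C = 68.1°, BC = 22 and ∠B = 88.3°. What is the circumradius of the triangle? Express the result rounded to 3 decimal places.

The third angle is ∠A = 180° − ∠B − ∠C = 23.60°.
Law of sines: CA = BC·sin B/sin A ≈ 54.928.
Law of sines: AB = BC·sin C/sin A ≈ 50.987.
Circumradius = BC/(2 sin A) ≈ 27.476.

R ≈ 27.476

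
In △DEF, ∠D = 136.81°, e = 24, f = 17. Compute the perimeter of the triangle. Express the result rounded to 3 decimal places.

By the law of cosines, d² = e² + f² − 2·e·f·cos D = 1459.9, so d ≈ 38.209.
Semiperimeter s = (38.209+24+17)/2 = 39.605.
Perimeter = 38.209 + 24 + 17 = 79.209.

79.209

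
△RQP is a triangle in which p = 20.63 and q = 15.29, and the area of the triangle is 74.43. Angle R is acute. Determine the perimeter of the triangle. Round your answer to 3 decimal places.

From area = ½·q·p·sin R, we get sin R = 2·area/(q·p) ≈ 0.47192.
Taking the acute solution, ∠R ≈ 28.16°.
Law of cosines then gives r ≈ 10.158.
Perimeter = 10.158 + 15.29 + 20.63 = 46.078.

perimeter ≈ 46.078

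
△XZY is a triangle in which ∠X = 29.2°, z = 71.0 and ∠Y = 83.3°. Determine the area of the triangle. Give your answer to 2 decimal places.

area ≈ 1321.87

The third angle is ∠Z = 180° − ∠Y − ∠X = 67.50°.
Law of sines: x = z·sin X/sin Z ≈ 37.492.
Law of sines: y = z·sin Y/sin Z ≈ 76.325.
Area = ½·z·x·sin Y ≈ 1321.9.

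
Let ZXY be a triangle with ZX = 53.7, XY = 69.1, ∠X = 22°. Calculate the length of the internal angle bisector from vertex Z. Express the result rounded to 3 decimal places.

By the law of cosines, YZ² = ZX² + XY² − 2·ZX·XY·cos X = 777.55, so YZ ≈ 27.885.
Law of cosines again: cos Z = (YZ² + ZX² − XY²)/(2·YZ·ZX) ≈ -0.37183, so ∠Z ≈ 111.83°.
The bisector from Z has length 2·YZ·ZX·cos(∠Z/2)/(YZ+ZX) ≈ 20.572.

20.572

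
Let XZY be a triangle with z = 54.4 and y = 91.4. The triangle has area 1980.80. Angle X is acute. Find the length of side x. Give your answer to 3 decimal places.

72.828

From area = ½·z·y·sin X, we get sin X = 2·area/(z·y) ≈ 0.79676.
Taking the acute solution, ∠X ≈ 52.82°.
Law of cosines then gives x ≈ 72.828.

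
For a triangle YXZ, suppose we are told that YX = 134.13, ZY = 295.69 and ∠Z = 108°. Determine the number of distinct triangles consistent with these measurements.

ZY·sin Z = 295.69·sin(108°) ≈ 281.2.
Since ∠Z is not acute, a triangle exists only if YX > ZY; here YX ≤ ZY, so there is no triangle.

0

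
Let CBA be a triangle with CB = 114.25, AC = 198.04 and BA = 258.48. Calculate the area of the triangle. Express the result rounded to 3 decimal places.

Semiperimeter s = (258.48 + 198.04 + 114.25)/2 = 285.38.
Heron's formula: area = √(285.38·26.905·87.345·171.13) ≈ 10713.

10713.232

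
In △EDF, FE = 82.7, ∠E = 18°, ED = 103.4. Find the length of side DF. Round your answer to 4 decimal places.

By the law of cosines, DF² = FE² + ED² − 2·FE·ED·cos E = 1265.5, so DF ≈ 35.574.

35.5744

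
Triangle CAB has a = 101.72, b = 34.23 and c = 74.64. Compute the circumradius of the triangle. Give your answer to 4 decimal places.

71.7471

By the law of cosines, cos C = (a² + b² − c²) / (2·a·b) ≈ 0.85407, so ∠C ≈ 31.34°.
Circumradius = c/(2 sin C) ≈ 71.747.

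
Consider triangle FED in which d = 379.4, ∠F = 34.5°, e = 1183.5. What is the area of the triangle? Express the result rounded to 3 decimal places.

127163.836

Area = ½·e·d·sin F ≈ 1.2716e+05.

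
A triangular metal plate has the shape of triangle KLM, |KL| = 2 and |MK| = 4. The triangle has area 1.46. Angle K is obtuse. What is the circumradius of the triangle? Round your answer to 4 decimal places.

R ≈ 8.0922

From area = ½·|MK|·|KL|·sin K, we get sin K = 2·area/(|MK|·|KL|) ≈ 0.36500.
Taking the obtuse solution, ∠K ≈ 158.59°.
Law of cosines then gives |LM| ≈ 5.9073.
Circumradius = |LM|/(2 sin K) ≈ 8.0922.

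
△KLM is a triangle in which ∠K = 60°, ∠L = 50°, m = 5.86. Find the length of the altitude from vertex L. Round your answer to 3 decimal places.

The third angle is ∠M = 180° − ∠K − ∠L = 70.00°.
Law of sines: k = m·sin K/sin M ≈ 5.4006.
Law of sines: l = m·sin L/sin M ≈ 4.7771.
Area = ½·m·k·sin L ≈ 12.122.
The altitude from L has length 2·area/l ≈ 5.0749.

5.075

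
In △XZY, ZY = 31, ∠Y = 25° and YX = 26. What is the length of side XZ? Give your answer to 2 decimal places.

By the law of cosines, XZ² = ZY² + YX² − 2·ZY·YX·cos Y = 176.03, so XZ ≈ 13.268.

13.27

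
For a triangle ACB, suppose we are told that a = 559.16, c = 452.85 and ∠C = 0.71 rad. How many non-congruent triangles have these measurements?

2

a·sin C = 559.16·sin(0.71 rad) ≈ 364.5.
Since a sin C < c < a (364.5 < 452.85 < 559.16), two triangles exist.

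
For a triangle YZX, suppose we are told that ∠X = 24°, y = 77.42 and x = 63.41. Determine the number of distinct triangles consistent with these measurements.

2

y·sin X = 77.42·sin(24°) ≈ 31.49.
Since y sin X < x < y (31.49 < 63.41 < 77.42), two triangles exist.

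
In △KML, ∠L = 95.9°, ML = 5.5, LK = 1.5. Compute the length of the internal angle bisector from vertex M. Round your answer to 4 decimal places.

By the law of cosines, KM² = ML² + LK² − 2·ML·LK·cos L = 34.196, so KM ≈ 5.8477.
Law of cosines again: cos M = (KM² + ML² − LK²)/(2·KM·ML) ≈ 0.96690, so ∠M ≈ 14.78°.
The bisector from M has length 2·KM·ML·cos(∠M/2)/(KM+ML) ≈ 5.6214.

5.6214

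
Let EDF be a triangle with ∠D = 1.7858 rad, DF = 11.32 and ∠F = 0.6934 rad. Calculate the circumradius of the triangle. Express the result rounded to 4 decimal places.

R ≈ 9.2032

The third angle is ∠E = π − ∠D − ∠F = 0.6624 rad.
Law of sines: FE = DF·sin D/sin E ≈ 17.983.
Law of sines: ED = DF·sin F/sin E ≈ 11.765.
Circumradius = DF/(2 sin E) ≈ 9.2032.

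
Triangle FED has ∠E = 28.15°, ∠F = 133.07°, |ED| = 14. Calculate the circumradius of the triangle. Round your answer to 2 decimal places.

9.58

The third angle is ∠D = 180° − ∠F − ∠E = 18.78°.
Law of sines: |DF| = |ED|·sin E/sin F ≈ 9.0414.
Law of sines: |FE| = |ED|·sin D/sin F ≈ 6.1697.
Circumradius = |ED|/(2 sin F) ≈ 9.5822.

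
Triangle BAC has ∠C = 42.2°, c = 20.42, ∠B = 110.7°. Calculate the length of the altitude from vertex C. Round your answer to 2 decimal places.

The third angle is ∠A = 180° − ∠C − ∠B = 27.10°.
Law of sines: b = c·sin B/sin C ≈ 28.437.
Law of sines: a = c·sin A/sin C ≈ 13.848.
Area = ½·c·b·sin A ≈ 132.26.
The altitude from C has length 2·area/c ≈ 12.954.

h_C ≈ 12.95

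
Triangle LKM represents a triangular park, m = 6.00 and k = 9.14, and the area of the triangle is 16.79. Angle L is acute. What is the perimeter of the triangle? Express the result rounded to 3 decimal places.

From area = ½·k·m·sin L, we get sin L = 2·area/(k·m) ≈ 0.61233.
Taking the acute solution, ∠L ≈ 37.76°.
Law of cosines then gives l ≈ 5.7294.
Perimeter = 5.7294 + 9.14 + 6 = 20.869.

perimeter ≈ 20.869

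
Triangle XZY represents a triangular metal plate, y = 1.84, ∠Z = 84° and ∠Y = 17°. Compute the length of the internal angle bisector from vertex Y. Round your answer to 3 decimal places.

6.150

The third angle is ∠X = 180° − ∠Z − ∠Y = 79.00°.
Law of sines: x = y·sin X/sin Y ≈ 6.1777.
Law of sines: z = y·sin Z/sin Y ≈ 6.2589.
The bisector from Y has length 2·x·z·cos(∠Y/2)/(x+z) ≈ 6.1497.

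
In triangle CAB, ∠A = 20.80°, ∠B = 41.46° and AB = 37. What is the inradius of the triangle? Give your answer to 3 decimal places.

The third angle is ∠C = 180° − ∠A − ∠B = 117.74°.
Law of sines: BC = AB·sin A/sin C ≈ 14.845.
Law of sines: CA = AB·sin B/sin C ≈ 27.679.
Area = ½·AB·BC·sin B ≈ 181.83.
Semiperimeter s = (37+14.845+27.679)/2 = 39.762.
Inradius = area/s = 181.83/39.762 ≈ 4.5731.

4.573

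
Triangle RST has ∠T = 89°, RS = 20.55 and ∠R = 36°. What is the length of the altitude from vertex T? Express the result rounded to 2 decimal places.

h_T ≈ 9.90

The third angle is ∠S = 180° − ∠T − ∠R = 55.00°.
Law of sines: ST = RS·sin R/sin T ≈ 12.081.
Law of sines: TR = RS·sin S/sin T ≈ 16.836.
Area = ½·RS·ST·sin S ≈ 101.68.
The altitude from T has length 2·area/RS ≈ 9.896.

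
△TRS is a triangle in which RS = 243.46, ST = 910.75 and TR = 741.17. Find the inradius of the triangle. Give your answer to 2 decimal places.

Semiperimeter s = (243.46 + 910.75 + 741.17)/2 = 947.69.
Heron's formula: area = √(947.69·704.23·36.94·206.52) ≈ 71354.
Inradius = area/s = 71354/947.69 ≈ 75.293.

r ≈ 75.29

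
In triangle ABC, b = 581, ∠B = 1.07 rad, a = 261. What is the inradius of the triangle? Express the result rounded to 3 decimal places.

100.544

Law of sines: sin A = a·sin B/b ≈ 0.39406.
Since b ≥ a, only the acute value applies: ∠A ≈ 0.405 rad.
Then ∠C = π − ∠B − ∠A ≈ 1.667 rad.
Law of sines gives c = b·sin C/sin B ≈ 659.3.
Area = ½·b·a·sin C ≈ 75473.
Semiperimeter s = (261+581+659.3)/2 = 750.65.
Inradius = area/s = 75473/750.65 ≈ 100.54.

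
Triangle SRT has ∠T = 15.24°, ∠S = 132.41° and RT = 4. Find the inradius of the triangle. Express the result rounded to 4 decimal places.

The third angle is ∠R = 180° − ∠T − ∠S = 32.35°.
Law of sines: TS = RT·sin R/sin S ≈ 2.8989.
Law of sines: SR = RT·sin T/sin S ≈ 1.4241.
Area = ½·RT·TS·sin T ≈ 1.524.
Semiperimeter s = (4+2.8989+1.4241)/2 = 4.1615.
Inradius = area/s = 1.524/4.1615 ≈ 0.36622.

0.3662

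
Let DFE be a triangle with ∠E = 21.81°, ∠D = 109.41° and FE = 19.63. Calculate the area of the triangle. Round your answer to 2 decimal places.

The third angle is ∠F = 180° − ∠E − ∠D = 48.78°.
Law of sines: ED = FE·sin F/sin D ≈ 15.655.
Law of sines: DF = FE·sin E/sin D ≈ 7.7326.
Area = ½·FE·ED·sin E ≈ 57.088.

57.09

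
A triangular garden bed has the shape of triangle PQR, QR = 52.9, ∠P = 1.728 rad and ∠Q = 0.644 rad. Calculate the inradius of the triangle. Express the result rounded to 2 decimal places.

9.68

The third angle is ∠R = π − ∠P − ∠Q = 0.770 rad.
Law of sines: RP = QR·sin Q/sin P ≈ 32.158.
Law of sines: PQ = QR·sin R/sin P ≈ 37.27.
Area = ½·QR·RP·sin R ≈ 591.86.
Semiperimeter s = (52.9+32.158+37.27)/2 = 61.164.
Inradius = area/s = 591.86/61.164 ≈ 9.6767.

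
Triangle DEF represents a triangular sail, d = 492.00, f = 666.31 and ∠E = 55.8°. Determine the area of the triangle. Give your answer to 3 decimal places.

135568.646

Area = ½·f·d·sin E ≈ 1.3557e+05.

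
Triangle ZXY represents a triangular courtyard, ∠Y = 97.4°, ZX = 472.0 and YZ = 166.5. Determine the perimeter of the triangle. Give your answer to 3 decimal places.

1059.234

Law of sines: sin X = YZ·sin Y/ZX ≈ 0.34982.
Since ZX ≥ YZ, only the acute value applies: ∠X ≈ 20.48°.
Then ∠Z = 180° − ∠Y − ∠X ≈ 62.12°.
Law of sines gives XY = ZX·sin Z/sin Y ≈ 420.73.
Semiperimeter s = (420.73+166.5+472)/2 = 529.62.
Perimeter = 420.73 + 166.5 + 472 = 1059.2.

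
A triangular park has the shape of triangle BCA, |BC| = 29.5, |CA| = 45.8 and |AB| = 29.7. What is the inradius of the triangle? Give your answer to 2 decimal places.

Semiperimeter s = (45.8 + 29.7 + 29.5)/2 = 52.5.
Heron's formula: area = √(52.5·6.7·22.8·23) ≈ 429.49.
Inradius = area/s = 429.49/52.5 ≈ 8.1807.

8.18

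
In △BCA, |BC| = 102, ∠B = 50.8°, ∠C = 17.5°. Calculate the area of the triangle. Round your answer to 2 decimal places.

area ≈ 1304.68

The third angle is ∠A = 180° − ∠B − ∠C = 111.70°.
Law of sines: |CA| = |BC|·sin B/sin A ≈ 85.073.
Law of sines: |AB| = |BC|·sin C/sin A ≈ 33.011.
Area = ½·|BC|·|CA|·sin C ≈ 1304.7.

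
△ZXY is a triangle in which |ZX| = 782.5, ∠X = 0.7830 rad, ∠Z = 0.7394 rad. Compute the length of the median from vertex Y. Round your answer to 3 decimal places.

The third angle is ∠Y = π − ∠Z − ∠X = 1.6192 rad.
Law of sines: |XY| = |ZX|·sin Z/sin Y ≈ 527.9.
Law of sines: |YZ| = |ZX|·sin X/sin Y ≈ 552.63.
Median from Y: ½√(2·|XY|² + 2·|YZ|² − |ZX|²) ≈ 372.78.

372.778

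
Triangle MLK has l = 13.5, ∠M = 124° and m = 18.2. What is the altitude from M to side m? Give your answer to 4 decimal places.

Law of sines: sin L = l·sin M/m ≈ 0.61495.
Since m ≥ l, only the acute value applies: ∠L ≈ 37.95°.
Then ∠K = 180° − ∠M − ∠L ≈ 18.05°.
Law of sines gives k = m·sin K/sin M ≈ 6.8029.
Area = ½·m·l·sin K ≈ 38.069.
The altitude from M has length 2·area/m ≈ 4.1834.

4.1834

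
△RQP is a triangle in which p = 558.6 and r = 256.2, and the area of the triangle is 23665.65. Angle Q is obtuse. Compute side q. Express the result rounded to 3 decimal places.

804.855

From area = ½·p·r·sin Q, we get sin Q = 2·area/(p·r) ≈ 0.33073.
Taking the obtuse solution, ∠Q ≈ 160.69°.
Law of cosines then gives q ≈ 804.86.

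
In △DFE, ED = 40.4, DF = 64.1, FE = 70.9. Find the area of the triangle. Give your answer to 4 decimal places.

Semiperimeter s = (70.9 + 40.4 + 64.1)/2 = 87.7.
Heron's formula: area = √(87.7·16.8·47.3·23.6) ≈ 1282.5.

area ≈ 1282.4517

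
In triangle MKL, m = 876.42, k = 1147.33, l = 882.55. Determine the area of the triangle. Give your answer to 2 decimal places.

Semiperimeter s = (876.42 + 1147.3 + 882.55)/2 = 1453.2.
Heron's formula: area = √(1453.2·576.73·305.82·570.6) ≈ 3.8242e+05.

area ≈ 382419.76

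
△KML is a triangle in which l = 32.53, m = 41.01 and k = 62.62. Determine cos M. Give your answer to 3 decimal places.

By the law of cosines, cos M = (l² + k² − m²) / (2·l·k) ≈ 0.80943, so ∠M ≈ 35.96°.

0.809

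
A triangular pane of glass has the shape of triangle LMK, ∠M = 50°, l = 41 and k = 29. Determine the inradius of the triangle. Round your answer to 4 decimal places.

8.9720

By the law of cosines, m² = k² + l² − 2·k·l·cos M = 993.45, so m ≈ 31.519.
Area = ½·k·l·sin M ≈ 455.41.
Semiperimeter s = (41+31.519+29)/2 = 50.76.
Inradius = area/s = 455.41/50.76 ≈ 8.972.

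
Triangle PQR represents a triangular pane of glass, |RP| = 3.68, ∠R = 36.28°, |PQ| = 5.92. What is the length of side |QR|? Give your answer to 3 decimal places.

8.472

Law of sines: sin Q = |RP|·sin R/|PQ| ≈ 0.36783.
Since |PQ| ≥ |RP|, only the acute value applies: ∠Q ≈ 21.58°.
Then ∠P = 180° − ∠R − ∠Q ≈ 122.14°.
Law of sines gives |QR| = |PQ|·sin P/sin R ≈ 8.4715.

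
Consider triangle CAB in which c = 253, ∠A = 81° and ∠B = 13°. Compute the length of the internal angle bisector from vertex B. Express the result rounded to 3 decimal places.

t_B ≈ 250.123

The third angle is ∠C = 180° − ∠A − ∠B = 86.00°.
Law of sines: a = c·sin A/sin C ≈ 250.5.
Law of sines: b = c·sin B/sin C ≈ 57.052.
The bisector from B has length 2·c·a·cos(∠B/2)/(c+a) ≈ 250.12.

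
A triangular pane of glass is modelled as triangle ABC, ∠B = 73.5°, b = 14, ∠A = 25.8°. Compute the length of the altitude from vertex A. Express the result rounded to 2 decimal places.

h_A ≈ 13.82

The third angle is ∠C = 180° − ∠A − ∠B = 80.70°.
Law of sines: a = b·sin A/sin B ≈ 6.3549.
Law of sines: c = b·sin C/sin B ≈ 14.409.
Area = ½·b·a·sin C ≈ 43.9.
The altitude from A has length 2·area/a ≈ 13.816.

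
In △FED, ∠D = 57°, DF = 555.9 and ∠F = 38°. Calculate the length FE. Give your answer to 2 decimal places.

468.00

The third angle is ∠E = 180° − ∠D − ∠F = 85.00°.
Law of sines: FE = DF·sin D/sin E ≈ 468.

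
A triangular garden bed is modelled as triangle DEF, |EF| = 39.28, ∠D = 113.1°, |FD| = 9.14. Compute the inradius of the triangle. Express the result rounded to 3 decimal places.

r ≈ 3.515

Law of sines: sin E = |FD|·sin D/|EF| ≈ 0.21403.
Since |EF| ≥ |FD|, only the acute value applies: ∠E ≈ 12.36°.
Then ∠F = 180° − ∠D − ∠E ≈ 54.54°.
Law of sines gives |DE| = |EF|·sin F/sin D ≈ 34.784.
Area = ½·|EF|·|FD|·sin F ≈ 146.22.
Semiperimeter s = (39.28+9.14+34.784)/2 = 41.602.
Inradius = area/s = 146.22/41.602 ≈ 3.5147.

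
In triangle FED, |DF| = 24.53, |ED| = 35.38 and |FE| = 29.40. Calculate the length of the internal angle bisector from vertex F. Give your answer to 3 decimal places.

By the law of cosines, cos F = (|DF|² + |FE|² − |ED|²) / (2·|DF|·|FE|) ≈ 0.14860, so ∠F ≈ 81.45°.
The bisector from F has length 2·|DF|·|FE|·cos(∠F/2)/(|DF|+|FE|) ≈ 20.268.

20.268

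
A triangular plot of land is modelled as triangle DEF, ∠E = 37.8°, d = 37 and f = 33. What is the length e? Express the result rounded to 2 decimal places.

22.99

By the law of cosines, e² = f² + d² − 2·f·d·cos E = 528.44, so e ≈ 22.988.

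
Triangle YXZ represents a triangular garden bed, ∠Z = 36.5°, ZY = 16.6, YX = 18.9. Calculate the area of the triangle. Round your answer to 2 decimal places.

area ≈ 145.44

Law of sines: sin X = ZY·sin Z/YX ≈ 0.52244.
Since YX ≥ ZY, only the acute value applies: ∠X ≈ 31.50°.
Then ∠Y = 180° − ∠Z − ∠X ≈ 112.00°.
Law of sines gives XZ = YX·sin Y/sin Z ≈ 29.46.
Area = ½·YX·ZY·sin Y ≈ 145.44.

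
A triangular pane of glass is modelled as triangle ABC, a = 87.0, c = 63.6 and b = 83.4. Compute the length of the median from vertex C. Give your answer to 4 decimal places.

79.0635

Median from C: ½√(2·a² + 2·b² − c²) ≈ 79.064.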